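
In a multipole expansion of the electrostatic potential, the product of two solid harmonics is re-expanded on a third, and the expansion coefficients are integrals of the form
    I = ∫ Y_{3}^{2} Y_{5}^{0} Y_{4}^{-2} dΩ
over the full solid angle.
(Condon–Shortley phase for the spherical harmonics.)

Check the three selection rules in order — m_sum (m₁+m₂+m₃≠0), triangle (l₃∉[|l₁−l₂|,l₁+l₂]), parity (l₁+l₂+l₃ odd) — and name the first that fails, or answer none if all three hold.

none

m₁+m₂+m₃ = 2 + 0 − 2 = 0  ✓
triangle: |3−5|=2 ≤ l₃=4 ≤ 3+5=8  ✓
parity: l₁+l₂+l₃ = 12 is even  ✓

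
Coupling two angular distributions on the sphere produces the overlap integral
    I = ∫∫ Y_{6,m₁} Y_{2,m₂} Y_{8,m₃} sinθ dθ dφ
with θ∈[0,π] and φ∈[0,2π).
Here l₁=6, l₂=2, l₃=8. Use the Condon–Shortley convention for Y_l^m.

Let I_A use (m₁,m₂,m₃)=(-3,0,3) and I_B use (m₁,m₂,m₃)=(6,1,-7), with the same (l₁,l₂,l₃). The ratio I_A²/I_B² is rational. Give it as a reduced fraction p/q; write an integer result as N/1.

l's match ⇒ only the (l;m) 3-j factors differ between A and B.
A: triangle coeff Δ(6,2,8) = 1/30940; Σ_t [0,0]: t=0:+1/8709120 = 1/8709120; (3j)²=55/3094 [(6 2 8; -3 0 3)], sign=-1
B: triangle coeff Δ(6,2,8) = 1/30940; Σ_t [0,0]: t=0:+1/2874009600 = 1/2874009600; (3j)²=1/68 [(6 2 8; 6 1 -7)], sign=-1
I_A²/I_B² = (55/3094)/(1/68) = 110/91

110/91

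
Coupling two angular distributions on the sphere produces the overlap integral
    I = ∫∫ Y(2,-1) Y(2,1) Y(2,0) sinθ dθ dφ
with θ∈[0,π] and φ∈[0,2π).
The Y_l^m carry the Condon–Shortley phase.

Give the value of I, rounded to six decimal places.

-0.090112

Rules hold: Σm=0, L=6 even, 0≤2≤4.
N = 5·5·5 = 125
Δ = 2!·2!·2!/7! = 1/630
Racah Σ t=0..2: t=0:+1/8 t=1:−1/1 t=2:+1/8 = -3/4
⇒ 3j(2 2 2; 0 0 0)² = 2/35, sgn -1
Racah Σ t=1..2: t=1:−1/4 t=2:+1/2 = 1/4
⇒ 3j(2 2 2; -1 1 0)² = 1/70, sgn +1
4πI² = N·(3j₀)²·(3jₘ)² = 5/49
I = -1·√(0.102041/4π) = -0.09011188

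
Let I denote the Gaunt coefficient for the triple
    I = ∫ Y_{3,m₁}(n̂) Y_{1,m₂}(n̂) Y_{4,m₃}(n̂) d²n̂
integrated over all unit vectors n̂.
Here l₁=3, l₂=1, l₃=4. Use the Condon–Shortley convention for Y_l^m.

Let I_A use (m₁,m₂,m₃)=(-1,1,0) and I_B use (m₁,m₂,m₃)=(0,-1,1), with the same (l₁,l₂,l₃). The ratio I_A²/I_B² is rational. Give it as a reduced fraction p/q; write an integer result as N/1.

Same 3,1,4: normalisation and zero-m 3j drop out of the ratio.
A: Δ: 0! 6! 2! / 9! → 1/252; sum: t=0:+1/96 = 1/96; 3j²(3 1 4; -1 1 0) = Δ·Π!·Σ² = 1/42  (sign +1)
B: Δ: 0! 6! 2! / 9! → 1/252; sum: t=0:+1/72 = 1/72; 3j²(3 1 4; 0 -1 1) = Δ·Π!·Σ² = 5/126  (sign -1)
I_A²/I_B² = (1/42)/(5/126) = 3/5

3/5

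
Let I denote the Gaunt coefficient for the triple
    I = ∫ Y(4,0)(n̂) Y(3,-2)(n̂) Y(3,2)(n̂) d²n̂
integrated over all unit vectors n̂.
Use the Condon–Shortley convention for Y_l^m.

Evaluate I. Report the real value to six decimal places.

-0.179515

Checks pass: Σm=0; 10 even; l₃=3∈[1,7].
(2·4+1)(2·3+1)(2·3+1) = 441
Δ: 4! 4! 2! / 11! → 1/34650
sum: t=1:−1/72 t=2:+1/16 t=3:−1/72 = 5/144
3j²(4 3 3; 0 0 0) = Δ·Π!·Σ² = 2/77  (sign -1)
sum: t=0:+1/576 t=1:−1/72 = -7/576
3j²(4 3 3; 0 -2 2) = Δ·Π!·Σ² = 7/198  (sign +1)
combine: 4πI² = 441·2/77·7/198 = 49/121
take √, sign -1: I = -0.17951487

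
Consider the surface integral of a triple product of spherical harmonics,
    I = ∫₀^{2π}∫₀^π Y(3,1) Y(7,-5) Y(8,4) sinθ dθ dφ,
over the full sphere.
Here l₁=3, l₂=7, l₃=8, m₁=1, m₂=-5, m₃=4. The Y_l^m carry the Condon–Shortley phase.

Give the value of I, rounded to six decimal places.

Checks pass: Σm=0; 18 even; l₃=8∈[4,10].
(2·3+1)(2·7+1)(2·8+1) = 1785
Δ: 2! 4! 12! / 19! → 1/5290740
sum: t=0:+1/7257600 t=1:−1/2073600 t=2:+1/7257600 = -1/4838400
3j²(3 7 8; 0 0 0) = Δ·Π!·Σ² = 252/20995  (sign -1)
sum: t=0:+1/58060800 t=1:−1/239500800 t=2:+1/22992076800 = 43/3284582400
3j²(3 7 8; 1 -5 4) = Δ·Π!·Σ² = 12943/755820  (sign +1)
combine: 4πI² = 1785·252/20995·12943/755820 = 1902621/5185765
take √, sign -1: I = -0.17086960

-0.170870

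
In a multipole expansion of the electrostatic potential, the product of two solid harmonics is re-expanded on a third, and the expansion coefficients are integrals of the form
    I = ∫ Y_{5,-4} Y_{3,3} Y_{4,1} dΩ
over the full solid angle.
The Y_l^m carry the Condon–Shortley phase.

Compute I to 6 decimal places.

Checks pass: Σm=0; 12 even; l₃=4∈[2,8].
(2·5+1)(2·3+1)(2·4+1) = 693
Δ: 4! 6! 2! / 13! → 1/180180
sum: t=1:−1/576 t=2:+1/144 t=3:−1/576 = 1/288
3j²(5 3 4; 0 0 0) = Δ·Π!·Σ² = 20/1001  (sign +1)
sum: t=4:+1/5760 = 1/5760
3j²(5 3 4; -4 3 1) = Δ·Π!·Σ² = 9/286  (sign -1)
combine: 4πI² = 693·20/1001·9/286 = 810/1859
take √, sign -1: I = -0.18620781

-0.186208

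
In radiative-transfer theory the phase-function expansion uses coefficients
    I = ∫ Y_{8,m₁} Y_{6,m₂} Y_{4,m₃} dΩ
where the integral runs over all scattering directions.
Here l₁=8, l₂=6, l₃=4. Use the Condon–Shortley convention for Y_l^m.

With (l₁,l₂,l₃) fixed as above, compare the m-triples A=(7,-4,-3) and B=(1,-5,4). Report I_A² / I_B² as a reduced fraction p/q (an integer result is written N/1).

637/20

Shared (l₁,l₂,l₃)=(8,6,4): N and (l;000)² cancel in I_A²/I_B².
A: Δ = 10!·6!·2!/19! = 1/23279256; Racah Σ t=0..1: t=0:+1/870912000 t=1:−1/261273600 = -1/373248000; ⇒ 3j(8 6 4; 7 -4 -3)² = 343/23256, sgn +1
B: Δ = 10!·6!·2!/19! = 1/23279256; Racah Σ t=1..1: t=1:−1/522547200 = -1/522547200; ⇒ 3j(8 6 4; 1 -5 4)² = 35/75582, sgn -1
I_A²/I_B² = (343/23256)/(35/75582) = 637/20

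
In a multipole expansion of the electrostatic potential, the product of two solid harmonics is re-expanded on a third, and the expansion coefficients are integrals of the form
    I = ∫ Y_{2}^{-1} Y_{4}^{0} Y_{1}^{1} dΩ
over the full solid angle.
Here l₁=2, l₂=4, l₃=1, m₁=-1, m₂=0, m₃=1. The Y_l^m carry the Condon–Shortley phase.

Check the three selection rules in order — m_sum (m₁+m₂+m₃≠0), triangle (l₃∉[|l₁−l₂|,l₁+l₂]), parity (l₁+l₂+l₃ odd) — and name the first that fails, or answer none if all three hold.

m₁+m₂+m₃ = -1 + 0 + 1 = 0  ✓
triangle: |2−4|=2 ≤ l₃=1 ≤ 2+4=6  ✗
parity: l₁+l₂+l₃ = 7 is odd

triangle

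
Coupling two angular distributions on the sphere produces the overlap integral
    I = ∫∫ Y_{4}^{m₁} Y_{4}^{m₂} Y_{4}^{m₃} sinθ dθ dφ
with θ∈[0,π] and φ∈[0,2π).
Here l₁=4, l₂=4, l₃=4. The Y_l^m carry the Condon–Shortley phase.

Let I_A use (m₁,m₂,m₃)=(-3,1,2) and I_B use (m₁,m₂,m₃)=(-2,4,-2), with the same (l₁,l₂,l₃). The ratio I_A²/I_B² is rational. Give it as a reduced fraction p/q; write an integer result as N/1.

Shared (l₁,l₂,l₃)=(4,4,4): N and (l;000)² cancel in I_A²/I_B².
A: Δ = 4!·4!·4!/13! = 1/450450; Racah Σ t=3..4: t=3:−1/576 t=4:+1/864 = -1/1728; ⇒ 3j(4 4 4; -3 1 2)² = 5/1287, sgn -1
B: Δ = 4!·4!·4!/13! = 1/450450; Racah Σ t=4..4: t=4:+1/2304 = 1/2304; ⇒ 3j(4 4 4; -2 4 -2)² = 5/143, sgn +1
I_A²/I_B² = (5/1287)/(5/143) = 1/9

1/9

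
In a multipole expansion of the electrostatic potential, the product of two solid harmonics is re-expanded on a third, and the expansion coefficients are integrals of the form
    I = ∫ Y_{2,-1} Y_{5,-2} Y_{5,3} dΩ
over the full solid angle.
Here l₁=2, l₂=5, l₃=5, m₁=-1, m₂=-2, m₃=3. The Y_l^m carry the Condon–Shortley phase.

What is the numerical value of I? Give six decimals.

-0.161739

Checks pass: Σm=0; 12 even; l₃=5∈[3,7].
(2·2+1)(2·5+1)(2·5+1) = 605
Δ: 2! 2! 8! / 13! → 1/38610
sum: t=0:+1/2880 t=1:−1/576 t=2:+1/2880 = -1/960
3j²(2 5 5; 0 0 0) = Δ·Π!·Σ² = 10/429  (sign +1)
sum: t=1:−1/2880 t=2:+1/10080 = -1/4032
3j²(2 5 5; -1 -2 3) = Δ·Π!·Σ² = 10/429  (sign -1)
combine: 4πI² = 605·10/429·10/429 = 500/1521
take √, sign -1: I = -0.16173926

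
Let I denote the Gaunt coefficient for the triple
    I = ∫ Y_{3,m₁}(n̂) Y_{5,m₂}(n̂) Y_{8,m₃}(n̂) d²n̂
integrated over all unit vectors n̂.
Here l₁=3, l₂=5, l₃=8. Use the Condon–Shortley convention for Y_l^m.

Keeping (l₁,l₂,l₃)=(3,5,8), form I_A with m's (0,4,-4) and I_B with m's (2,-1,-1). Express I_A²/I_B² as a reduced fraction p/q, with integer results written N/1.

l's match ⇒ only the (l;m) 3-j factors differ between A and B.
A: triangle coeff Δ(3,5,8) = 1/136136; Σ_t [0,0]: t=0:+1/13063680 = 1/13063680; (3j)²=10/1547 [(3 5 8; 0 4 -4)], sign=+1
B: triangle coeff Δ(3,5,8) = 1/136136; Σ_t [0,0]: t=0:+1/2073600 = 1/2073600; (3j)²=63/9724 [(3 5 8; 2 -1 -1)], sign=-1
I_A²/I_B² = (10/1547)/(63/9724) = 440/441

440/441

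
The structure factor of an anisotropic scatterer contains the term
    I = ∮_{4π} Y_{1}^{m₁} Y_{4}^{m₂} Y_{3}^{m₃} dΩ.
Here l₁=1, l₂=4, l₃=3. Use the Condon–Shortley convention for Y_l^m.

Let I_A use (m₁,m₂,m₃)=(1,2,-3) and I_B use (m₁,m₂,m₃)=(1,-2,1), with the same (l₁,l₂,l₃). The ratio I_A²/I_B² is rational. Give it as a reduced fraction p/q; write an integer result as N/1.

l's match ⇒ only the (l;m) 3-j factors differ between A and B.
A: triangle coeff Δ(1,4,3) = 1/252; Σ_t [0,0]: t=0:+1/1440 = 1/1440; (3j)²=1/252 [(1 4 3; 1 2 -3)], sign=+1
B: triangle coeff Δ(1,4,3) = 1/252; Σ_t [0,0]: t=0:+1/96 = 1/96; (3j)²=5/84 [(1 4 3; 1 -2 1)], sign=+1
I_A²/I_B² = (1/252)/(5/84) = 1/15

1/15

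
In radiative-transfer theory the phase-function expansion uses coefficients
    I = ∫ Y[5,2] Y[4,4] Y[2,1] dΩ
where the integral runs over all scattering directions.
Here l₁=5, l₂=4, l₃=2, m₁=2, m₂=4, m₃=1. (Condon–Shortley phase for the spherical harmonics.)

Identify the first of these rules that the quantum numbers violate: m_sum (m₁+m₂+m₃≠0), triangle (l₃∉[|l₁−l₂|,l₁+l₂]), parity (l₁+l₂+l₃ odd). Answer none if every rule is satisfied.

azimuthal sum: 2 + 4 + 1 = 7  ✗
1 ≤ 2 ≤ 9 (triangle on l)
L = 5 + 4 + 2 = 11 (odd)

m_sum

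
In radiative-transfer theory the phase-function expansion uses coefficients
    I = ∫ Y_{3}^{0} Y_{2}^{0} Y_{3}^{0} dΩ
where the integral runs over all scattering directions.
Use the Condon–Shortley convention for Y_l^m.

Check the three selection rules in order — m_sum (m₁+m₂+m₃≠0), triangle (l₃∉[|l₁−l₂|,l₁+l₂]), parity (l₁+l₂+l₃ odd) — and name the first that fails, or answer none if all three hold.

none

azimuthal sum: 0 + 0 + 0 = 0  ✓
1 ≤ 3 ≤ 5 (triangle on l)  ✓
L = 3 + 2 + 3 = 8 (even)  ✓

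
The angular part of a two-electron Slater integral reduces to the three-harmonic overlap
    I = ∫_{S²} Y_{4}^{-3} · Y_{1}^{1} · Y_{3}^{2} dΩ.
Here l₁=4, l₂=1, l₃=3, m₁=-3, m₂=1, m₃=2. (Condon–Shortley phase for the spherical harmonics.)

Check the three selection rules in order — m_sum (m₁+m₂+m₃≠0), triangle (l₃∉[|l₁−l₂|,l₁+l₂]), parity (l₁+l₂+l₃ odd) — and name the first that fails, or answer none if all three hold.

azimuthal sum: -3 + 1 + 2 = 0  ✓
3 ≤ 3 ≤ 5 (triangle on l)  ✓
L = 4 + 1 + 3 = 8 (even)  ✓

none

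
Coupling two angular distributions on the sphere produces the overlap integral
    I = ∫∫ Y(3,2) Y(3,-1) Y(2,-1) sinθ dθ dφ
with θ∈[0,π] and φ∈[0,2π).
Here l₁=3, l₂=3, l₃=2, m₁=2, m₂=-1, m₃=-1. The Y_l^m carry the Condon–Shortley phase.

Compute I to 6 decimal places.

Rules hold: Σm=0, L=8 even, 0≤2≤6.
N = 7·7·5 = 245
Δ = 4!·2!·2!/9! = 1/3780
Racah Σ t=1..3: t=1:−1/24 t=2:+1/4 t=3:−1/24 = 1/6
⇒ 3j(3 3 2; 0 0 0)² = 4/105, sgn +1
Racah Σ t=0..1: t=0:+1/48 t=1:−1/12 = -1/16
⇒ 3j(3 3 2; 2 -1 -1)² = 1/28, sgn +1
4πI² = N·(3j₀)²·(3jₘ)² = 1/3
I = +1·√(0.333333/4π) = 0.16286750

0.162868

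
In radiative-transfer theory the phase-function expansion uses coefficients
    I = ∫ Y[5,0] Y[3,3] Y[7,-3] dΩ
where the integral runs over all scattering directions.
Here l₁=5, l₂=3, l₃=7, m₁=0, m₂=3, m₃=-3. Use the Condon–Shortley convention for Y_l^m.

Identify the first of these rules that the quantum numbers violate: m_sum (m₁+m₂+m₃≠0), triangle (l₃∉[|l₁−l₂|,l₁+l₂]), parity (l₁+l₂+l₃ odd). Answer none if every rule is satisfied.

parity

Σmᵢ = 0  ✓
l₃∈[|l₁−l₂|,l₁+l₂]=[2,8], have l₃=7  ✓
Σlᵢ = 15 ⇒ odd  ✗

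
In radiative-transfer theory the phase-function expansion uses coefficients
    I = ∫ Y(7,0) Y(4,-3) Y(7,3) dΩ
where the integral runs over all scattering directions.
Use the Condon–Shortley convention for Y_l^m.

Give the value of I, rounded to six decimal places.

Rules hold: Σm=0, L=18 even, 3≤7≤11.
N = 15·9·15 = 2025
Δ = 4!·10!·4!/19! = 1/58198140
Racah Σ t=0..4: t=0:+1/17418240 t=1:−1/622080 t=2:+1/230400 t=3:−1/622080 t=4:+1/17418240 = 1/806400
⇒ 3j(7 4 7; 0 0 0)² = 2268/230945, sgn -1
Racah Σ t=0..1: t=0:+1/4354560 t=1:−1/2488320 = -1/5806080
⇒ 3j(7 4 7; 0 -3 3)² = 525/92378, sgn -1
4πI² = N·(3j₀)²·(3jₘ)² = 241116750/2133423721
I = +1·√(0.113019/4π) = 0.09483534

0.094835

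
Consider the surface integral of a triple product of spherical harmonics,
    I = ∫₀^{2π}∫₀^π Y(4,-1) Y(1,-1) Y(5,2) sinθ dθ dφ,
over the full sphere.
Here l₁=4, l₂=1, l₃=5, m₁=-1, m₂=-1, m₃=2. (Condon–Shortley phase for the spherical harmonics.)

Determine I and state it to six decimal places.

m-sum 0 ✓  L=10 even ✓  3≤5≤5 ✓
Π(2lᵢ+1) = 9×3×11 = 297
triangle coeff Δ(4,1,5) = 1/495
Σ_t [0,0]: t=0:+1/576 = 1/576
(3j)²=5/99 [(4 1 5; 0 0 0)], sign=-1
Σ_t [0,0]: t=0:+1/1440 = 1/1440
(3j)²=7/165 [(4 1 5; -1 -1 2)], sign=-1
⇒ 4πI² = 7/11
I = (+1)√(7/11/(4π)) = 0.22503380

0.225034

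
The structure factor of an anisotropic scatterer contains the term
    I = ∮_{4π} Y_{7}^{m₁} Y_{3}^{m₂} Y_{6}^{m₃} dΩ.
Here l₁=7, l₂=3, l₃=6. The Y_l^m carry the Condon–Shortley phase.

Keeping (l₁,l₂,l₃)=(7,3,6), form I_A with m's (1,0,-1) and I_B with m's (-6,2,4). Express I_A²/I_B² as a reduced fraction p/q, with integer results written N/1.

5547/11440

Shared (l₁,l₂,l₃)=(7,3,6): N and (l;000)² cancel in I_A²/I_B².
A: Δ = 4!·10!·2!/17! = 1/2042040; Racah Σ t=1..3: t=1:−1/172800 t=2:+1/69120 t=3:−1/362880 = 43/7257600; ⇒ 3j(7 3 6; 1 0 -1)² = 1849/170170, sgn -1
B: Δ = 4!·10!·2!/17! = 1/2042040; Racah Σ t=3..4: t=3:−1/43545600 t=4:+1/8709120 = 1/10886400; ⇒ 3j(7 3 6; -6 2 4)² = 8/357, sgn +1
I_A²/I_B² = (1849/170170)/(8/357) = 5547/11440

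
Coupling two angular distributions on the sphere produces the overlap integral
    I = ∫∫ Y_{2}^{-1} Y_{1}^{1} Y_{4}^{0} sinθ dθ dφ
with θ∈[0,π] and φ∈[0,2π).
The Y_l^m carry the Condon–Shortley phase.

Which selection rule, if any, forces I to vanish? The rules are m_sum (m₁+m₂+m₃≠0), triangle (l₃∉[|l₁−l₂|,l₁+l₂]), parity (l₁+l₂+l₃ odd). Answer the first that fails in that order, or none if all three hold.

azimuthal sum: -1 + 1 + 0 = 0  ✓
1 ≤ 4 ≤ 3 (triangle on l)  ✗
L = 2 + 1 + 4 = 7 (odd)

triangle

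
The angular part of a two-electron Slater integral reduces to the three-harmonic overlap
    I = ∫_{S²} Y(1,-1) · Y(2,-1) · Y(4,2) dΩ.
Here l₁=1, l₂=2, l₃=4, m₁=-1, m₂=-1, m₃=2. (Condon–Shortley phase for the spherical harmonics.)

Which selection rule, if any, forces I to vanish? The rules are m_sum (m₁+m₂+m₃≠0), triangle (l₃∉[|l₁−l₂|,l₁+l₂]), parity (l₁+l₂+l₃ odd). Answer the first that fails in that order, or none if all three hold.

azimuthal sum: -1 − 1 + 2 = 0  ✓
1 ≤ 4 ≤ 3 (triangle on l)  ✗
L = 1 + 2 + 4 = 7 (odd)

triangle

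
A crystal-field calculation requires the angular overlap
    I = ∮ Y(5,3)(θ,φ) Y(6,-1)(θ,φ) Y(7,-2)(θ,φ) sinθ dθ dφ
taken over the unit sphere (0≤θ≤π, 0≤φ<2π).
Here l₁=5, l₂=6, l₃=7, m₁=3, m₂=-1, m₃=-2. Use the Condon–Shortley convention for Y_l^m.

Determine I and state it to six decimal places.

-0.099396

m-sum 0 ✓  L=18 even ✓  1≤7≤11 ✓
Π(2lᵢ+1) = 11×13×15 = 2145
triangle coeff Δ(5,6,7) = 1/174594420
Σ_t [0,4]: t=0:+1/4147200 t=1:−1/207360 t=2:+1/82944 t=3:−1/207360 t=4:+1/4147200 = 1/345600
(3j)²=420/46189 [(5 6 7; 0 0 0)], sign=-1
Σ_t [0,2]: t=0:+1/829440 t=1:−1/414720 t=2:+1/2073600 = -1/1382400
(3j)²=294/46189 [(5 6 7; 3 -1 -2)], sign=+1
⇒ 4πI² = 1852200/14919047
I = (-1)√(1852200/14919047/(4π)) = -0.09939590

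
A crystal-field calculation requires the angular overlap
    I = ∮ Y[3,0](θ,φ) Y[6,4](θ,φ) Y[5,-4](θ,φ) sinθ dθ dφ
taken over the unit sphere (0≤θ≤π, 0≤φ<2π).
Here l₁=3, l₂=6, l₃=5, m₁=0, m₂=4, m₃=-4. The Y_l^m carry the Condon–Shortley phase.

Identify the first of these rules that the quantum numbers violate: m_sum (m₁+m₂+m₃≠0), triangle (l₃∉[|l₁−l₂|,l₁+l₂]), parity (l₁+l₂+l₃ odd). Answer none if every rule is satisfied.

none

azimuthal sum: 0 + 4 − 4 = 0  ✓
3 ≤ 5 ≤ 9 (triangle on l)  ✓
L = 3 + 6 + 5 = 14 (even)  ✓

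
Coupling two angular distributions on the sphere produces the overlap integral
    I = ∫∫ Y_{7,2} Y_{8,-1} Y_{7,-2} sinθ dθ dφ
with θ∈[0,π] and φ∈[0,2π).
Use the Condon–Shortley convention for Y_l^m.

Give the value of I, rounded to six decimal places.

0.000000

Σmᵢ = -1 ≠ 0, so the φ-integral vanishes; I = 0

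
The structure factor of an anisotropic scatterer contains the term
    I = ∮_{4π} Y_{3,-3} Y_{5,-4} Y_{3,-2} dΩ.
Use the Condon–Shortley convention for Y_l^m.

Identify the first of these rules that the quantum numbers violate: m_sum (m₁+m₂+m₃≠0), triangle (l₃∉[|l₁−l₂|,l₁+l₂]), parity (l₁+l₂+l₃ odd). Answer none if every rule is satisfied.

m_sum

m₁+m₂+m₃ = -3 − 4 − 2 = -9  ✗
triangle: |3−5|=2 ≤ l₃=3 ≤ 3+5=8
parity: l₁+l₂+l₃ = 11 is odd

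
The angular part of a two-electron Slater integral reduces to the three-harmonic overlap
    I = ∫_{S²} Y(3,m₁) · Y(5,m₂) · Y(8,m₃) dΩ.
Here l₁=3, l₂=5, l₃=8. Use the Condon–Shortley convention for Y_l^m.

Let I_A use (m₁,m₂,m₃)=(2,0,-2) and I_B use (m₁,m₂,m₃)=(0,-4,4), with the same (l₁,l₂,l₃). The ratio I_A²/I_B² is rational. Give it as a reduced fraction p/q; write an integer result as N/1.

Shared (l₁,l₂,l₃)=(3,5,8): N and (l;000)² cancel in I_A²/I_B².
A: Δ = 0!·6!·10!/17! = 1/136136; Racah Σ t=0..0: t=0:+1/1728000 = 1/1728000; ⇒ 3j(3 5 8; 2 0 -2)² = 27/2431, sgn +1
B: Δ = 0!·6!·10!/17! = 1/136136; Racah Σ t=0..0: t=0:+1/13063680 = 1/13063680; ⇒ 3j(3 5 8; 0 -4 4)² = 10/1547, sgn +1
I_A²/I_B² = (27/2431)/(10/1547) = 189/110

189/110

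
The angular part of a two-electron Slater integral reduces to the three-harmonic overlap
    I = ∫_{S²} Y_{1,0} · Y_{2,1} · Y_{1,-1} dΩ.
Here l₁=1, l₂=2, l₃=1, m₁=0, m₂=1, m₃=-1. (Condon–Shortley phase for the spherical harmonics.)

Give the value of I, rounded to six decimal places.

m-sum 0 ✓  L=4 even ✓  1≤1≤3 ✓
Π(2lᵢ+1) = 3×5×3 = 45
triangle coeff Δ(1,2,1) = 1/30
Σ_t [1,1]: t=1:−1/1 = -1/1
(3j)²=2/15 [(1 2 1; 0 0 0)], sign=+1
Σ_t [1,1]: t=1:−1/2 = -1/2
(3j)²=1/10 [(1 2 1; 0 1 -1)], sign=-1
⇒ 4πI² = 3/5
I = (-1)√(3/5/(4π)) = -0.21850969

-0.218510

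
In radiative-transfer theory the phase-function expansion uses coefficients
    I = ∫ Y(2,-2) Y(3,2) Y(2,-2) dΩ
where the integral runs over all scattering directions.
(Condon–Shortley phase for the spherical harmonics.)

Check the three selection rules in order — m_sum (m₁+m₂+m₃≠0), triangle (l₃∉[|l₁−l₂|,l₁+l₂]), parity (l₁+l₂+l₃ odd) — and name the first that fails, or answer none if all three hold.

m_sum

azimuthal sum: -2 + 2 − 2 = -2  ✗
1 ≤ 2 ≤ 5 (triangle on l)
L = 2 + 3 + 2 = 7 (odd)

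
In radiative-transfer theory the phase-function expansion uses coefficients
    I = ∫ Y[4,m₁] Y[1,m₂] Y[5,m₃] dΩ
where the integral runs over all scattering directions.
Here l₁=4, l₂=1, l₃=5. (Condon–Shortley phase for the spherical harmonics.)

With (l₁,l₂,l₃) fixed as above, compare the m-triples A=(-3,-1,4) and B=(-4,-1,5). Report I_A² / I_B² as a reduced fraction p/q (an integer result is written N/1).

4/5

Same 4,1,5: normalisation and zero-m 3j drop out of the ratio.
A: Δ: 0! 8! 2! / 11! → 1/495; sum: t=0:+1/10080 = 1/10080; 3j²(4 1 5; -3 -1 4) = Δ·Π!·Σ² = 4/55  (sign -1)
B: Δ: 0! 8! 2! / 11! → 1/495; sum: t=0:+1/80640 = 1/80640; 3j²(4 1 5; -4 -1 5) = Δ·Π!·Σ² = 1/11  (sign +1)
I_A²/I_B² = (4/55)/(1/11) = 4/5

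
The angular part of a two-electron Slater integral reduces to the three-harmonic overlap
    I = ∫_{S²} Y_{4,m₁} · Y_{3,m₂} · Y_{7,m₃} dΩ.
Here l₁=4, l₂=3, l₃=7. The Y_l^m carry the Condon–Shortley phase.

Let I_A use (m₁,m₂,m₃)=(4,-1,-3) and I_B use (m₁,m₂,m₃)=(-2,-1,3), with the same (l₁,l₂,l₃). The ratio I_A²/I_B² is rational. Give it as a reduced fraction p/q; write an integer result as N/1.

1/28

Shared (l₁,l₂,l₃)=(4,3,7): N and (l;000)² cancel in I_A²/I_B².
A: Δ = 0!·8!·6!/15! = 1/45045; Racah Σ t=0..0: t=0:+1/1935360 = 1/1935360; ⇒ 3j(4 3 7; 4 -1 -3)² = 1/1001, sgn +1
B: Δ = 0!·8!·6!/15! = 1/45045; Racah Σ t=0..0: t=0:+1/69120 = 1/69120; ⇒ 3j(4 3 7; -2 -1 3)² = 4/143, sgn +1
I_A²/I_B² = (1/1001)/(4/143) = 1/28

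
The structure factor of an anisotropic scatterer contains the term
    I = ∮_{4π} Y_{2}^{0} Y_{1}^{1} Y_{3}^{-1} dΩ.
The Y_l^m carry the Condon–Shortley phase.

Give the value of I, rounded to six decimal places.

Rules hold: Σm=0, L=6 even, 1≤3≤3.
N = 5·3·7 = 105
Δ = 0!·4!·2!/7! = 1/105
Racah Σ t=0..0: t=0:+1/4 = 1/4
⇒ 3j(2 1 3; 0 0 0)² = 3/35, sgn -1
Racah Σ t=0..0: t=0:+1/8 = 1/8
⇒ 3j(2 1 3; 0 1 -1)² = 2/35, sgn +1
4πI² = N·(3j₀)²·(3jₘ)² = 18/35
I = -1·√(0.514286/4π) = -0.20230066

-0.202301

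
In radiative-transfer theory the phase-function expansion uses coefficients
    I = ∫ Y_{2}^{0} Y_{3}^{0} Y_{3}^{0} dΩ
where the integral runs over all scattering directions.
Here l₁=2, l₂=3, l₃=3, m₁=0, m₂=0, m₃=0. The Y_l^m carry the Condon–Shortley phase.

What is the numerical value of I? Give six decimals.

Checks pass: Σm=0; 8 even; l₃=3∈[1,5].
(2·2+1)(2·3+1)(2·3+1) = 245
Δ: 2! 2! 4! / 9! → 1/3780
sum: t=0:+1/24 t=1:−1/4 t=2:+1/24 = -1/6
3j²(2 3 3; 0 0 0) = Δ·Π!·Σ² = 4/105  (sign +1)
(m-triple is (0,0,0) — same symbol as above.)
combine: 4πI² = 245·4/105·4/105 = 16/45
take √, sign +1: I = 0.16820883

0.168209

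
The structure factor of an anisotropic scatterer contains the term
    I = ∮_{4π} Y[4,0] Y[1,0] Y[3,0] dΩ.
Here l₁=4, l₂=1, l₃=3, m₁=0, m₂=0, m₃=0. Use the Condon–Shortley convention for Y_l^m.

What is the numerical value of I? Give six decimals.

Checks pass: Σm=0; 8 even; l₃=3∈[3,5].
(2·4+1)(2·1+1)(2·3+1) = 189
Δ: 2! 6! 0! / 9! → 1/252
sum: t=1:−1/36 = -1/36
3j²(4 1 3; 0 0 0) = Δ·Π!·Σ² = 4/63  (sign +1)
(m-triple is (0,0,0) — same symbol as above.)
combine: 4πI² = 189·4/63·4/63 = 16/21
take √, sign +1: I = 0.24623252

0.246233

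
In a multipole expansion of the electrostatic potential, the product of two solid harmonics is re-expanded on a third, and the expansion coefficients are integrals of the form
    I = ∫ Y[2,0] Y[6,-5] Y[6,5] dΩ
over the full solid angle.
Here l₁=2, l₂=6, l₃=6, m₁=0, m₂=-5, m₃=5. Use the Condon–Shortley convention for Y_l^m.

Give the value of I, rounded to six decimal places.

Checks pass: Σm=0; 14 even; l₃=6∈[4,8].
(2·2+1)(2·6+1)(2·6+1) = 845
Δ: 2! 2! 10! / 15! → 1/90090
sum: t=0:+1/69120 t=1:−1/14400 t=2:+1/69120 = -7/172800
3j²(2 6 6; 0 0 0) = Δ·Π!·Σ² = 14/715  (sign -1)
sum: t=0:+1/1451520 t=1:−1/3628800 = 1/2419200
3j²(2 6 6; 0 -5 5) = Δ·Π!·Σ² = 11/910  (sign -1)
combine: 4πI² = 845·14/715·11/910 = 1/5
take √, sign +1: I = 0.12615663

0.126157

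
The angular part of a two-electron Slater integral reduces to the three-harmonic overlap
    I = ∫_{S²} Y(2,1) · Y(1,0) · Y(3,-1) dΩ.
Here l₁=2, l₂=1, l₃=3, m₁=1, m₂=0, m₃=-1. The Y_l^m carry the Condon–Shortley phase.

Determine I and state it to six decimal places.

-0.233597

Checks pass: Σm=0; 6 even; l₃=3∈[1,3].
(2·2+1)(2·1+1)(2·3+1) = 105
Δ: 0! 4! 2! / 7! → 1/105
sum: t=0:+1/4 = 1/4
3j²(2 1 3; 0 0 0) = Δ·Π!·Σ² = 3/35  (sign -1)
sum: t=0:+1/6 = 1/6
3j²(2 1 3; 1 0 -1) = Δ·Π!·Σ² = 8/105  (sign +1)
combine: 4πI² = 105·3/35·8/105 = 24/35
take √, sign -1: I = -0.23359668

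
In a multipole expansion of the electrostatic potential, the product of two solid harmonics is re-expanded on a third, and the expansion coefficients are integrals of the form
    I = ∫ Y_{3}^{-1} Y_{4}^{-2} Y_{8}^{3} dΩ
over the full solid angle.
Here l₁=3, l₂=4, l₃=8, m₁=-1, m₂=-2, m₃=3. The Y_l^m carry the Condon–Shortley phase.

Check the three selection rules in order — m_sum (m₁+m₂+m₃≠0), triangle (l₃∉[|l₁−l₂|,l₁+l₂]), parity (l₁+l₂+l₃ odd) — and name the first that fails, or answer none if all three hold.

azimuthal sum: -1 − 2 + 3 = 0  ✓
1 ≤ 8 ≤ 7 (triangle on l)  ✗
L = 3 + 4 + 8 = 15 (odd)

triangle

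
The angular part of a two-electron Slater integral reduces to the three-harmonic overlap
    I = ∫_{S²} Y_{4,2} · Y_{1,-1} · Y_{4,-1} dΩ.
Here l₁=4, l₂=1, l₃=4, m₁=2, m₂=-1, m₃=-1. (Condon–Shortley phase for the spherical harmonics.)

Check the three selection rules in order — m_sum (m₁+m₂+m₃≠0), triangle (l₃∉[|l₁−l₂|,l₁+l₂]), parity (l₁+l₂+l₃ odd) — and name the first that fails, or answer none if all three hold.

azimuthal sum: 2 − 1 − 1 = 0  ✓
3 ≤ 4 ≤ 5 (triangle on l)  ✓
L = 4 + 1 + 4 = 9 (odd)  ✗

parity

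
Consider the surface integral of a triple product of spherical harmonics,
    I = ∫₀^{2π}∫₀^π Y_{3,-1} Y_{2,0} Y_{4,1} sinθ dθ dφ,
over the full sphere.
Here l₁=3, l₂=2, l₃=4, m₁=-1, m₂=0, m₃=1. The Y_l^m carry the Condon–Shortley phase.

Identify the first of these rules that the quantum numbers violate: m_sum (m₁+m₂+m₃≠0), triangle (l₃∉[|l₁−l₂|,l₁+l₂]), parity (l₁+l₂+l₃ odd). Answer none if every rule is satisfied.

Σmᵢ = 0  ✓
l₃∈[|l₁−l₂|,l₁+l₂]=[1,5], have l₃=4  ✓
Σlᵢ = 9 ⇒ odd  ✗

parity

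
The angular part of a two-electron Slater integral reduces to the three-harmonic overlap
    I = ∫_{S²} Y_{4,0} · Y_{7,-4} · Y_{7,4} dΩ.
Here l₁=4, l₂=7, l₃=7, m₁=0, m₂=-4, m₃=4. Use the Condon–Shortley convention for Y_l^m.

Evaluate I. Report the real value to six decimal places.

Rules hold: Σm=0, L=18 even, 3≤7≤11.
N = 9·15·15 = 2025
Δ = 4!·4!·10!/19! = 1/58198140
Racah Σ t=0..4: t=0:+1/17418240 t=1:−1/622080 t=2:+1/230400 t=3:−1/622080 t=4:+1/17418240 = 1/806400
⇒ 3j(4 7 7; 0 0 0)² = 2268/230945, sgn -1
Racah Σ t=0..3: t=0:+1/17418240 t=1:−1/2903040 t=2:+1/5806080 t=3:−1/130636800 = -1/8164800
⇒ 3j(4 7 7; 0 -4 4)² = 11264/1322685, sgn +1
4πI² = N·(3j₀)²·(3jₘ)² = 2985984/17631601
I = -1·√(0.169354/4π) = -0.11608950

-0.116089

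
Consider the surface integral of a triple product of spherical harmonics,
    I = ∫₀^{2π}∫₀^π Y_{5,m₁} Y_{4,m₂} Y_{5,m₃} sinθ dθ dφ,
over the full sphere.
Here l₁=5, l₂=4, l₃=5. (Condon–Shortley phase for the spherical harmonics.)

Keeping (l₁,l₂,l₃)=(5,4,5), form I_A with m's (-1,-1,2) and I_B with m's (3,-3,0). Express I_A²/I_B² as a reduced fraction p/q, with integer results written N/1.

l's match ⇒ only the (l;m) 3-j factors differ between A and B.
A: triangle coeff Δ(5,4,5) = 1/3153150; Σ_t [0,3]: t=0:+1/103680 t=1:−1/2880 t=2:+1/1152 t=3:−1/5184 = 7/20736; (3j)²=35/2574 [(5 4 5; -1 -1 2)], sign=-1
B: triangle coeff Δ(5,4,5) = 1/3153150; Σ_t [0,1]: t=0:+1/6912 t=1:−1/17280 = 1/11520; (3j)²=2/143 [(5 4 5; 3 -3 0)], sign=-1
I_A²/I_B² = (35/2574)/(2/143) = 35/36

35/36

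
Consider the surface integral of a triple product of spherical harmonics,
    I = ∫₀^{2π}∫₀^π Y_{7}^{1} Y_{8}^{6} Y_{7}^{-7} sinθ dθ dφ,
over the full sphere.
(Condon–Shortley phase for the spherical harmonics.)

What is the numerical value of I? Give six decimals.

-0.144979

Rules hold: Σm=0, L=22 even, 1≤7≤15.
N = 15·17·15 = 3825
Δ = 8!·6!·8!/23! = 1/22086194130
Racah Σ t=1..7: t=1:−1/18289152000 t=2:+1/248832000 t=3:−1/24883200 t=4:+1/11943936 t=5:−1/24883200 t=6:+1/248832000 t=7:−1/18289152000 = 11/975421440
⇒ 3j(7 8 7; 0 0 0)² = 1750/289731, sgn -1
Racah Σ t=6..6: t=6:+1/41803776000 = 1/41803776000
⇒ 3j(7 8 7; 1 6 -7)² = 1274/111435, sgn +1
4πI² = N·(3j₀)²·(3jₘ)² = 857500/3246473
I = -1·√(0.264133/4π) = -0.14497938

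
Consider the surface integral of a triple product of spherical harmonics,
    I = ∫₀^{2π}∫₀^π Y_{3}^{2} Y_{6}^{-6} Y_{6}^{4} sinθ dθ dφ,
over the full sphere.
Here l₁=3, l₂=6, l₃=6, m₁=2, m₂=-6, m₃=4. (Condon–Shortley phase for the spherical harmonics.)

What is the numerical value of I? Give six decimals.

0.000000

l₁+l₂+l₃=15 is odd: 3j(l;000)=0 ⇒ I=0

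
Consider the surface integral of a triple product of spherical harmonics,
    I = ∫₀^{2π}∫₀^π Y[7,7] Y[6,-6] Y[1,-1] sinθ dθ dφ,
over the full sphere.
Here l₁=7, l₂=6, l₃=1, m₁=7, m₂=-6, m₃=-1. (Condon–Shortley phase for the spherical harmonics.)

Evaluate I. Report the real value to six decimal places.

-0.333779

Checks pass: Σm=0; 14 even; l₃=1∈[1,13].
(2·7+1)(2·6+1)(2·1+1) = 585
Δ: 12! 2! 0! / 15! → 1/1365
sum: t=6:+1/518400 = 1/518400
3j²(7 6 1; 0 0 0) = Δ·Π!·Σ² = 7/195  (sign -1)
sum: t=0:+1/958003200 = 1/958003200
3j²(7 6 1; 7 -6 -1) = Δ·Π!·Σ² = 1/15  (sign +1)
combine: 4πI² = 585·7/195·1/15 = 7/5
take √, sign -1: I = -0.33377906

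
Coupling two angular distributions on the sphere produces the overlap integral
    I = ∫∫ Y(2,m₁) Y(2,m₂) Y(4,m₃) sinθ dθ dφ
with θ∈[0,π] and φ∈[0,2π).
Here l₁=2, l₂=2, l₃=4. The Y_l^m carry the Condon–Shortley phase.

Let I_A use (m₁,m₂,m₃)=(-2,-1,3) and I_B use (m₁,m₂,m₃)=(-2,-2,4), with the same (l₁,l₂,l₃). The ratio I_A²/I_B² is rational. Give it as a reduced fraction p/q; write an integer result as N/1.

Shared (l₁,l₂,l₃)=(2,2,4): N and (l;000)² cancel in I_A²/I_B².
A: Δ = 0!·4!·4!/9! = 1/630; Racah Σ t=0..0: t=0:+1/144 = 1/144; ⇒ 3j(2 2 4; -2 -1 3)² = 1/18, sgn -1
B: Δ = 0!·4!·4!/9! = 1/630; Racah Σ t=0..0: t=0:+1/576 = 1/576; ⇒ 3j(2 2 4; -2 -2 4)² = 1/9, sgn +1
I_A²/I_B² = (1/18)/(1/9) = 1/2

1/2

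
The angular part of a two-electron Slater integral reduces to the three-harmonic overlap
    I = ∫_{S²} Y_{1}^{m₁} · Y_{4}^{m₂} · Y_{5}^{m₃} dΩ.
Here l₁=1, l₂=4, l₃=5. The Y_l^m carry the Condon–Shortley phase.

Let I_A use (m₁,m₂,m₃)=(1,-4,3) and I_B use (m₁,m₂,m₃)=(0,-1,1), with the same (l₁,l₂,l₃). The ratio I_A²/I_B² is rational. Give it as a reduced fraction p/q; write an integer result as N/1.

Shared (l₁,l₂,l₃)=(1,4,5): N and (l;000)² cancel in I_A²/I_B².
A: Δ = 0!·2!·8!/11! = 1/495; Racah Σ t=0..0: t=0:+1/80640 = 1/80640; ⇒ 3j(1 4 5; 1 -4 3)² = 1/495, sgn +1
B: Δ = 0!·2!·8!/11! = 1/495; Racah Σ t=0..0: t=0:+1/720 = 1/720; ⇒ 3j(1 4 5; 0 -1 1)² = 8/165, sgn +1
I_A²/I_B² = (1/495)/(8/165) = 1/24

1/24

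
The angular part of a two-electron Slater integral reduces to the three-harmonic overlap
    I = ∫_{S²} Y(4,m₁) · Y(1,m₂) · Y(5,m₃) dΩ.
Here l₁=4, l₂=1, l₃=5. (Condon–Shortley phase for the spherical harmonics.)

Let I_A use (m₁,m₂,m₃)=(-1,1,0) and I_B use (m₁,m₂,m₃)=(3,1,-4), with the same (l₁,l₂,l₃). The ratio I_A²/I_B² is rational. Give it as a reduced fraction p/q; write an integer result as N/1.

5/18

l's match ⇒ only the (l;m) 3-j factors differ between A and B.
A: triangle coeff Δ(4,1,5) = 1/495; Σ_t [0,0]: t=0:+1/1440 = 1/1440; (3j)²=2/99 [(4 1 5; -1 1 0)], sign=-1
B: triangle coeff Δ(4,1,5) = 1/495; Σ_t [0,0]: t=0:+1/10080 = 1/10080; (3j)²=4/55 [(4 1 5; 3 1 -4)], sign=-1
I_A²/I_B² = (2/99)/(4/55) = 5/18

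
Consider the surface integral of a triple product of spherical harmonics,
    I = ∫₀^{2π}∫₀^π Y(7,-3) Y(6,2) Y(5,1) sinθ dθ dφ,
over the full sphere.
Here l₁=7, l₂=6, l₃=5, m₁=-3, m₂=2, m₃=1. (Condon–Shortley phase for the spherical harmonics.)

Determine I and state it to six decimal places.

-0.101415

m-sum 0 ✓  L=18 even ✓  1≤5≤13 ✓
Π(2lᵢ+1) = 15×13×11 = 2145
triangle coeff Δ(7,6,5) = 1/174594420
Σ_t [2,6]: t=2:+1/4147200 t=3:−1/207360 t=4:+1/82944 t=5:−1/207360 t=6:+1/4147200 = 1/345600
(3j)²=420/46189 [(7 6 5; 0 0 0)], sign=-1
Σ_t [4,8]: t=4:+1/9953280 t=5:−1/518400 t=6:+1/276480 t=7:−1/1088640 t=8:+1/46448640 = 23/25804800
(3j)²=42849/6466460 [(7 6 5; -3 2 1)], sign=+1
⇒ 4πI² = 1928205/14919047
I = (-1)√(1928205/14919047/(4π)) = -0.10141475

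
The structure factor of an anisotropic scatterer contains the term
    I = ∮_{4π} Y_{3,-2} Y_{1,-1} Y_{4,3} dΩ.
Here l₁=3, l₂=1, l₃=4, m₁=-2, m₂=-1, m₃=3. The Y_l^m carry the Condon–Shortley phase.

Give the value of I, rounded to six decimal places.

Rules hold: Σm=0, L=8 even, 2≤4≤4.
N = 7·3·9 = 189
Δ = 0!·6!·2!/9! = 1/252
Racah Σ t=0..0: t=0:+1/36 = 1/36
⇒ 3j(3 1 4; 0 0 0)² = 4/63, sgn +1
Racah Σ t=0..0: t=0:+1/240 = 1/240
⇒ 3j(3 1 4; -2 -1 3)² = 1/12, sgn -1
4πI² = N·(3j₀)²·(3jₘ)² = 1/1
I = -1·√(1/4π) = -0.28209479

-0.282095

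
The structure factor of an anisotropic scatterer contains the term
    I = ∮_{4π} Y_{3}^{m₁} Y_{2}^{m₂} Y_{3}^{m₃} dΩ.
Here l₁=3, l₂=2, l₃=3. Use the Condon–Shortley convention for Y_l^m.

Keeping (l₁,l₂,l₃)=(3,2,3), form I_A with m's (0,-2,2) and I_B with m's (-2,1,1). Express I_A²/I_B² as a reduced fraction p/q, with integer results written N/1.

l's match ⇒ only the (l;m) 3-j factors differ between A and B.
A: triangle coeff Δ(3,2,3) = 1/3780; Σ_t [0,0]: t=0:+1/24 = 1/24; (3j)²=1/21 [(3 2 3; 0 -2 2)], sign=-1
B: triangle coeff Δ(3,2,3) = 1/3780; Σ_t [1,2]: t=1:−1/48 t=2:+1/12 = 1/16; (3j)²=1/28 [(3 2 3; -2 1 1)], sign=+1
I_A²/I_B² = (1/21)/(1/28) = 4/3

4/3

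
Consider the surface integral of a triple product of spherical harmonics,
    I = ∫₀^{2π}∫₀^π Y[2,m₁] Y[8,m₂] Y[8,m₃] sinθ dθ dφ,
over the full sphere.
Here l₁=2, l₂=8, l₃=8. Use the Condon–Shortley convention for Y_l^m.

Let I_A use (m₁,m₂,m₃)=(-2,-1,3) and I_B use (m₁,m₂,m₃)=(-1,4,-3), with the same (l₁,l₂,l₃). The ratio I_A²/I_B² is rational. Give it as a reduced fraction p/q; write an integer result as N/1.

11/7

Same 2,8,8: normalisation and zero-m 3j drop out of the ratio.
A: Δ: 2! 2! 14! / 19! → 1/348840; sum: t=2:+1/174182400 = 1/174182400; 3j²(2 8 8; -2 -1 3) = Δ·Π!·Σ² = 77/3876  (sign -1)
B: Δ: 2! 2! 14! / 19! → 1/348840; sum: t=1:−1/479001600 t=2:+1/174182400 = 1/273715200; 3j²(2 8 8; -1 4 -3) = Δ·Π!·Σ² = 49/3876  (sign -1)
I_A²/I_B² = (77/3876)/(49/3876) = 11/7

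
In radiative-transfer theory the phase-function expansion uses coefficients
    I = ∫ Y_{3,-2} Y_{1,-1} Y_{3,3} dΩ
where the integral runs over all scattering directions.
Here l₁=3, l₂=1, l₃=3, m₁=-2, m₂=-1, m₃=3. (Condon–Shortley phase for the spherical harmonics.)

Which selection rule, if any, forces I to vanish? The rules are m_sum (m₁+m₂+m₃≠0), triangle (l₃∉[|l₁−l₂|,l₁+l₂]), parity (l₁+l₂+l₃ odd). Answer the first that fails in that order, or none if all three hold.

parity

m₁+m₂+m₃ = -2 − 1 + 3 = 0  ✓
triangle: |3−1|=2 ≤ l₃=3 ≤ 3+1=4  ✓
parity: l₁+l₂+l₃ = 7 is odd  ✗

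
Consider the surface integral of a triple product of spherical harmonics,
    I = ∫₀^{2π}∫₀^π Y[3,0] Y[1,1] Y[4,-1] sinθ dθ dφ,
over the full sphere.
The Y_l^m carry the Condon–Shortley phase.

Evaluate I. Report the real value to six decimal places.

Rules hold: Σm=0, L=8 even, 2≤4≤4.
N = 7·3·9 = 189
Δ = 0!·6!·2!/9! = 1/252
Racah Σ t=0..0: t=0:+1/36 = 1/36
⇒ 3j(3 1 4; 0 0 0)² = 4/63, sgn +1
Racah Σ t=0..0: t=0:+1/72 = 1/72
⇒ 3j(3 1 4; 0 1 -1)² = 5/126, sgn -1
4πI² = N·(3j₀)²·(3jₘ)² = 10/21
I = -1·√(0.47619/4π) = -0.19466390

-0.194664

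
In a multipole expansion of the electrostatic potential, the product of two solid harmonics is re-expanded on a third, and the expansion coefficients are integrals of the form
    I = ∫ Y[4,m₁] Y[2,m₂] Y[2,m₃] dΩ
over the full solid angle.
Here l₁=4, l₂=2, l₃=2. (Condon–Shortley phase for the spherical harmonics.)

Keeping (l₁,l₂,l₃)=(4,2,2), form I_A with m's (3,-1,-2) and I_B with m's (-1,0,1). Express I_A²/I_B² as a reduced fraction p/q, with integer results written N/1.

7/6

Same 4,2,2: normalisation and zero-m 3j drop out of the ratio.
A: Δ: 4! 4! 0! / 9! → 1/630; sum: t=1:−1/144 = -1/144; 3j²(4 2 2; 3 -1 -2) = Δ·Π!·Σ² = 1/18  (sign -1)
B: Δ: 4! 4! 0! / 9! → 1/630; sum: t=2:+1/24 = 1/24; 3j²(4 2 2; -1 0 1) = Δ·Π!·Σ² = 1/21  (sign -1)
I_A²/I_B² = (1/18)/(1/21) = 7/6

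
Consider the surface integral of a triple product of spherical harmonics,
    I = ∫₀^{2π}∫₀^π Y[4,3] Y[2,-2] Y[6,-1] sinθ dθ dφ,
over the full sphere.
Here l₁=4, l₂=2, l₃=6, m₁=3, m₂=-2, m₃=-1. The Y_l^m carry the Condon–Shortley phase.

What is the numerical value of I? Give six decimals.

Rules hold: Σm=0, L=12 even, 2≤6≤6.
N = 9·5·13 = 585
Δ = 0!·8!·4!/13! = 1/6435
Racah Σ t=0..0: t=0:+1/2304 = 1/2304
⇒ 3j(4 2 6; 0 0 0)² = 5/143, sgn +1
Racah Σ t=0..0: t=0:+1/120960 = 1/120960
⇒ 3j(4 2 6; 3 -2 -1)² = 1/1287, sgn -1
4πI² = N·(3j₀)²·(3jₘ)² = 25/1573
I = -1·√(0.0158932/4π) = -0.03556319

-0.035563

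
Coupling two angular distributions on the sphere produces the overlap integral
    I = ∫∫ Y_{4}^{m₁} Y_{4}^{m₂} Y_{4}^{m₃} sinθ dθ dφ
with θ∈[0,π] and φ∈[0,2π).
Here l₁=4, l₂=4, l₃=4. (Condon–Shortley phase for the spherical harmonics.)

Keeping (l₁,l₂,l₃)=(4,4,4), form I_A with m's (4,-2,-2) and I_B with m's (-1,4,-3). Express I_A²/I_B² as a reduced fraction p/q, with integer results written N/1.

9/7

Shared (l₁,l₂,l₃)=(4,4,4): N and (l;000)² cancel in I_A²/I_B².
A: Δ = 4!·4!·4!/13! = 1/450450; Racah Σ t=0..0: t=0:+1/2304 = 1/2304; ⇒ 3j(4 4 4; 4 -2 -2)² = 5/143, sgn +1
B: Δ = 4!·4!·4!/13! = 1/450450; Racah Σ t=4..4: t=4:+1/3456 = 1/3456; ⇒ 3j(4 4 4; -1 4 -3)² = 35/1287, sgn -1
I_A²/I_B² = (5/143)/(35/1287) = 9/7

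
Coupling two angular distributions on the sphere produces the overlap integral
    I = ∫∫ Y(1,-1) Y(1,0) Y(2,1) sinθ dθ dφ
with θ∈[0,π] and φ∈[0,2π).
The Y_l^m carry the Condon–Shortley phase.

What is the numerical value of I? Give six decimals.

-0.218510

Rules hold: Σm=0, L=4 even, 0≤2≤2.
N = 3·3·5 = 45
Δ = 0!·2!·2!/5! = 1/30
Racah Σ t=0..0: t=0:+1/1 = 1/1
⇒ 3j(1 1 2; 0 0 0)² = 2/15, sgn +1
Racah Σ t=0..0: t=0:+1/2 = 1/2
⇒ 3j(1 1 2; -1 0 1)² = 1/10, sgn -1
4πI² = N·(3j₀)²·(3jₘ)² = 3/5
I = -1·√(0.6/4π) = -0.21850969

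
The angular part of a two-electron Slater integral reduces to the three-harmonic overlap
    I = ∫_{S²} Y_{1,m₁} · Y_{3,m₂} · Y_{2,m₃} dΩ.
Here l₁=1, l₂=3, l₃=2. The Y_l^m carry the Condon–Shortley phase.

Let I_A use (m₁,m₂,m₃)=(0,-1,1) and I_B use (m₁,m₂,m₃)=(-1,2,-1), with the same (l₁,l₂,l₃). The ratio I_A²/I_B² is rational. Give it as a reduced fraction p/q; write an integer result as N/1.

Shared (l₁,l₂,l₃)=(1,3,2): N and (l;000)² cancel in I_A²/I_B².
A: Δ = 2!·0!·4!/7! = 1/105; Racah Σ t=1..1: t=1:−1/6 = -1/6; ⇒ 3j(1 3 2; 0 -1 1)² = 8/105, sgn +1
B: Δ = 2!·0!·4!/7! = 1/105; Racah Σ t=2..2: t=2:+1/12 = 1/12; ⇒ 3j(1 3 2; -1 2 -1)² = 2/21, sgn -1
I_A²/I_B² = (8/105)/(2/21) = 4/5

4/5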